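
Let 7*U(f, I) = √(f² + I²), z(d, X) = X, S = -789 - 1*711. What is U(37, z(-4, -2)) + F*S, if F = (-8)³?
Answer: 768000 + √1373/7 ≈ 7.6801e+5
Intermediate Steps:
S = -1500 (S = -789 - 711 = -1500)
U(f, I) = √(I² + f²)/7 (U(f, I) = √(f² + I²)/7 = √(I² + f²)/7)
F = -512
U(37, z(-4, -2)) + F*S = √((-2)² + 37²)/7 - 512*(-1500) = √(4 + 1369)/7 + 768000 = √1373/7 + 768000 = 768000 + √1373/7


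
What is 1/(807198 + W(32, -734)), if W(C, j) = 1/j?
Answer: 734/592483331 ≈ 1.2389e-6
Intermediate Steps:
1/(807198 + W(32, -734)) = 1/(807198 + 1/(-734)) = 1/(807198 - 1/734) = 1/(592483331/734) = 734/592483331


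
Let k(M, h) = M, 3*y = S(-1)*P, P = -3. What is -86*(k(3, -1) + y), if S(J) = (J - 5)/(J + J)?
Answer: 0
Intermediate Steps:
S(J) = (-5 + J)/(2*J) (S(J) = (-5 + J)/((2*J)) = (-5 + J)*(1/(2*J)) = (-5 + J)/(2*J))
y = -3 (y = (((½)*(-5 - 1)/(-1))*(-3))/3 = (((½)*(-1)*(-6))*(-3))/3 = (3*(-3))/3 = (⅓)*(-9) = -3)
-86*(k(3, -1) + y) = -86*(3 - 3) = -86*0 = 0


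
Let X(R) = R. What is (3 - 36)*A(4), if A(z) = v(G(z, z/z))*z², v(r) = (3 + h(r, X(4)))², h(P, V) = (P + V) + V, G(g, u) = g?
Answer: -118800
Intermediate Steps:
h(P, V) = P + 2*V
v(r) = (11 + r)² (v(r) = (3 + (r + 2*4))² = (3 + (r + 8))² = (3 + (8 + r))² = (11 + r)²)
A(z) = z²*(11 + z)² (A(z) = (11 + z)²*z² = z²*(11 + z)²)
(3 - 36)*A(4) = (3 - 36)*(4²*(11 + 4)²) = -528*15² = -528*225 = -33*3600 = -118800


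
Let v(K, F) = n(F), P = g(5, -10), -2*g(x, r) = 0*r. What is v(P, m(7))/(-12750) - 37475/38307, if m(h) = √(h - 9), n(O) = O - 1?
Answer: -53085327/54268250 - I*√2/12750 ≈ -0.9782 - 0.00011092*I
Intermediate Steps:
n(O) = -1 + O
g(x, r) = 0 (g(x, r) = -0*r = -½*0 = 0)
m(h) = √(-9 + h)
P = 0
v(K, F) = -1 + F
v(P, m(7))/(-12750) - 37475/38307 = (-1 + √(-9 + 7))/(-12750) - 37475/38307 = (-1 + √(-2))*(-1/12750) - 37475*1/38307 = (-1 + I*√2)*(-1/12750) - 37475/38307 = (1/12750 - I*√2/12750) - 37475/38307 = -53085327/54268250 - I*√2/12750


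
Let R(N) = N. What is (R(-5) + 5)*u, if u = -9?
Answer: 0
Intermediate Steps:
(R(-5) + 5)*u = (-5 + 5)*(-9) = 0*(-9) = 0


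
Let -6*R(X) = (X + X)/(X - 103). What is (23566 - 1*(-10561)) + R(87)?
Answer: 546061/16 ≈ 34129.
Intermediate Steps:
R(X) = -X/(3*(-103 + X)) (R(X) = -(X + X)/(6*(X - 103)) = -2*X/(6*(-103 + X)) = -X/(3*(-103 + X)))
(23566 - 1*(-10561)) + R(87) = (23566 - 1*(-10561)) - 1*87/(-309 + 3*87) = (23566 + 10561) - 1*87/(-309 + 261) = 34127 - 1*87/(-48) = 34127 - 1*87*(-1/48) = 34127 + 29/16 = 546061/16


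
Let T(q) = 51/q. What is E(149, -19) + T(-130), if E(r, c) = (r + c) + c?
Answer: 14379/130 ≈ 110.61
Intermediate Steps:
E(r, c) = r + 2*c (E(r, c) = (c + r) + c = r + 2*c)
E(149, -19) + T(-130) = (149 + 2*(-19)) + 51/(-130) = (149 - 38) + 51*(-1/130) = 111 - 51/130 = 14379/130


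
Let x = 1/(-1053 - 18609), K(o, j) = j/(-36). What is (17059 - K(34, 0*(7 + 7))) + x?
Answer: 335414057/19662 ≈ 17059.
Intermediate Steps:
K(o, j) = -j/36 (K(o, j) = j*(-1/36) = -j/36)
x = -1/19662 (x = 1/(-19662) = -1/19662 ≈ -5.0860e-5)
(17059 - K(34, 0*(7 + 7))) + x = (17059 - (-1)*0*(7 + 7)/36) - 1/19662 = (17059 - (-1)*0*14/36) - 1/19662 = (17059 - (-1)*0/36) - 1/19662 = (17059 - 1*0) - 1/19662 = (17059 + 0) - 1/19662 = 17059 - 1/19662 = 335414057/19662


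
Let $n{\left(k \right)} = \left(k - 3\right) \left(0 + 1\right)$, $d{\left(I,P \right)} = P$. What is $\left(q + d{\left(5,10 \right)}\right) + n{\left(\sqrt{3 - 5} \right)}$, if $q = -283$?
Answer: $-276 + i \sqrt{2} \approx -276.0 + 1.4142 i$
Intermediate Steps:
$n{\left(k \right)} = -3 + k$ ($n{\left(k \right)} = \left(-3 + k\right) 1 = -3 + k$)
$\left(q + d{\left(5,10 \right)}\right) + n{\left(\sqrt{3 - 5} \right)} = \left(-283 + 10\right) - \left(3 - \sqrt{3 - 5}\right) = -273 - \left(3 - \sqrt{-2}\right) = -273 - \left(3 - i \sqrt{2}\right) = -276 + i \sqrt{2}$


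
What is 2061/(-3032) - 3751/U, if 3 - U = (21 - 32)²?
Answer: 5564917/178888 ≈ 31.108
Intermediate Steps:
U = -118 (U = 3 - (21 - 32)² = 3 - 1*(-11)² = 3 - 1*121 = 3 - 121 = -118)
2061/(-3032) - 3751/U = 2061/(-3032) - 3751/(-118) = 2061*(-1/3032) - 3751*(-1/118) = -2061/3032 + 3751/118 = 5564917/178888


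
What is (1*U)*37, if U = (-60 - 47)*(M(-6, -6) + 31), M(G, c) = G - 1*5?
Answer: -79180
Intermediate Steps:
M(G, c) = -5 + G (M(G, c) = G - 5 = -5 + G)
U = -2140 (U = (-60 - 47)*((-5 - 6) + 31) = -107*(-11 + 31) = -107*20 = -2140)
(1*U)*37 = (1*(-2140))*37 = -2140*37 = -79180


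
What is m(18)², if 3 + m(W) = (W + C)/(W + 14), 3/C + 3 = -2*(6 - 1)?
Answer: 1034289/173056 ≈ 5.9766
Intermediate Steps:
C = -3/13 (C = 3/(-3 - 2*(6 - 1)) = 3/(-3 - 2*5) = 3/(-3 - 10) = 3/(-13) = 3*(-1/13) = -3/13 ≈ -0.23077)
m(W) = -3 + (-3/13 + W)/(14 + W) (m(W) = -3 + (W - 3/13)/(W + 14) = -3 + (-3/13 + W)/(14 + W))
m(18)² = ((-549 - 26*18)/(13*(14 + 18)))² = ((1/13)*(-549 - 468)/32)² = ((1/13)*(1/32)*(-1017))² = (-1017/416)² = 1034289/173056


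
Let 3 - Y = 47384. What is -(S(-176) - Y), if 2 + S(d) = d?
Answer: -47203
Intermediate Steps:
Y = -47381 (Y = 3 - 1*47384 = 3 - 47384 = -47381)
S(d) = -2 + d
-(S(-176) - Y) = -((-2 - 176) - 1*(-47381)) = -(-178 + 47381) = -1*47203 = -47203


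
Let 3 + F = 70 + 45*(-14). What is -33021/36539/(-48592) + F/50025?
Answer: -997956363019/88819541977200 ≈ -0.011236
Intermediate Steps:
F = -563 (F = -3 + (70 + 45*(-14)) = -3 + (70 - 630) = -3 - 560 = -563)
-33021/36539/(-48592) + F/50025 = -33021/36539/(-48592) - 563/50025 = -33021*1/36539*(-1/48592) - 563*1/50025 = -33021/36539*(-1/48592) - 563/50025 = 33021/1775503088 - 563/50025 = -997956363019/88819541977200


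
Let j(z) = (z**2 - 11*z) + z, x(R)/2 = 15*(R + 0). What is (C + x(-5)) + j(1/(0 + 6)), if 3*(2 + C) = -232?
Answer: -8315/36 ≈ -230.97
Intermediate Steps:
C = -238/3 (C = -2 + (1/3)*(-232) = -2 - 232/3 = -238/3 ≈ -79.333)
x(R) = 30*R (x(R) = 2*(15*(R + 0)) = 2*(15*R) = 30*R)
j(z) = z**2 - 10*z
(C + x(-5)) + j(1/(0 + 6)) = (-238/3 + 30*(-5)) + (-10 + 1/(0 + 6))/(0 + 6) = (-238/3 - 150) + (-10 + 1/6)/6 = -688/3 + (-10 + 1/6)/6 = -688/3 + (1/6)*(-59/6) = -688/3 - 59/36 = -8315/36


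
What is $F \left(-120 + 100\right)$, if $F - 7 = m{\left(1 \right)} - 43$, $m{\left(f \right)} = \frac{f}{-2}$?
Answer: $730$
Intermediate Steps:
$m{\left(f \right)} = - \frac{f}{2}$ ($m{\left(f \right)} = f \left(- \frac{1}{2}\right) = - \frac{f}{2}$)
$F = - \frac{73}{2}$ ($F = 7 - \frac{87}{2} = - \frac{73}{2} \approx -36.5$)
$F \left(-120 + 100\right) = - \frac{73 \left(-120 + 100\right)}{2} = \left(- \frac{73}{2}\right) \left(-20\right) = 730$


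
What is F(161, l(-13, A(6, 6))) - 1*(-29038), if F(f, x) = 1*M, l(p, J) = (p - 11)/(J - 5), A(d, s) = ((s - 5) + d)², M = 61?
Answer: 29099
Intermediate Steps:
A(d, s) = (-5 + d + s)² (A(d, s) = ((-5 + s) + d)² = (-5 + d + s)²)
l(p, J) = (-11 + p)/(-5 + J)
F(f, x) = 61 (F(f, x) = 1*61 = 61)
F(161, l(-13, A(6, 6))) - 1*(-29038) = 61 - 1*(-29038) = 61 + 29038 = 29099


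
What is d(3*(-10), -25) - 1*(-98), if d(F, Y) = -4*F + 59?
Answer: 277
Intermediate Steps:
d(F, Y) = 59 - 4*F
d(3*(-10), -25) - 1*(-98) = (59 - 12*(-10)) - 1*(-98) = (59 - 4*(-30)) + 98 = (59 + 120) + 98 = 179 + 98 = 277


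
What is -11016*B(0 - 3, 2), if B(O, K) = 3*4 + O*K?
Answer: -66096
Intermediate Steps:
B(O, K) = 12 + K*O
-11016*B(0 - 3, 2) = -11016*(12 + 2*(0 - 3)) = -11016*(12 + 2*(-3)) = -11016*(12 - 6) = -11016*6 = -66096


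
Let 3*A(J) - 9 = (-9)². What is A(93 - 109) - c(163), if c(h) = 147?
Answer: -117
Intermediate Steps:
A(J) = 30 (A(J) = 3 + (⅓)*(-9)² = 3 + (⅓)*81 = 3 + 27 = 30)
A(93 - 109) - c(163) = 30 - 1*147 = 30 - 147 = -117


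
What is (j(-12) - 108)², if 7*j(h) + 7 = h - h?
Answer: 11881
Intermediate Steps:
j(h) = -1 (j(h) = -1 + (h - h)/7 = -1 + (⅐)*0 = -1 + 0 = -1)
(j(-12) - 108)² = (-1 - 108)² = (-109)² = 11881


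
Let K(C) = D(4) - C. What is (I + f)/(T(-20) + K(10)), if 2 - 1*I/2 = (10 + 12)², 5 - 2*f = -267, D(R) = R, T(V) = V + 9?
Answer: 828/17 ≈ 48.706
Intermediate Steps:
T(V) = 9 + V
f = 136 (f = 5/2 - ½*(-267) = 5/2 + 267/2 = 136)
K(C) = 4 - C
I = -964 (I = 4 - 2*(10 + 12)² = 4 - 2*22² = 4 - 2*484 = 4 - 968 = -964)
(I + f)/(T(-20) + K(10)) = (-964 + 136)/((9 - 20) + (4 - 1*10)) = -828/(-11 + (4 - 10)) = -828/(-11 - 6) = -828/(-17) = -828*(-1/17) = 828/17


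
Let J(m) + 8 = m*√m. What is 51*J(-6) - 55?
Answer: -463 - 306*I*√6 ≈ -463.0 - 749.54*I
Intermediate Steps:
J(m) = -8 + m^(3/2) (J(m) = -8 + m*√m = -8 + m^(3/2))
51*J(-6) - 55 = 51*(-8 + (-6)^(3/2)) - 55 = 51*(-8 - 6*I*√6) - 55 = (-408 - 306*I*√6) - 55 = -463 - 306*I*√6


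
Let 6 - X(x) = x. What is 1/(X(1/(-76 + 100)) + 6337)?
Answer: 24/152231 ≈ 0.00015766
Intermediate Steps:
X(x) = 6 - x
1/(X(1/(-76 + 100)) + 6337) = 1/((6 - 1/(-76 + 100)) + 6337) = 1/((6 - 1/24) + 6337) = 1/(143/24 + 6337) = 1/(152231/24) = 24/152231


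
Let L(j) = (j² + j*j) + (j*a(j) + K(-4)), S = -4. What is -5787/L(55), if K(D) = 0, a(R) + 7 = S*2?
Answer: -5787/5225 ≈ -1.1076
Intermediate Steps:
a(R) = -15 (a(R) = -7 - 4*2 = -7 - 8 = -15)
L(j) = -15*j + 2*j² (L(j) = (j² + j*j) + (j*(-15) + 0) = (j² + j²) + (-15*j + 0) = 2*j² - 15*j = -15*j + 2*j²)
-5787/L(55) = -5787*1/(55*(-15 + 2*55)) = -5787*1/(55*(-15 + 110)) = -5787/(55*95) = -5787/5225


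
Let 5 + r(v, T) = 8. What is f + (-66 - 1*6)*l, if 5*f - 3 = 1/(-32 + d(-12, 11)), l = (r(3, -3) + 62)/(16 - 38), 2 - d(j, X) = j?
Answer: 211183/990 ≈ 213.32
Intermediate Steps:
r(v, T) = 3 (r(v, T) = -5 + 8 = 3)
d(j, X) = 2 - j
l = -65/22 (l = (3 + 62)/(16 - 38) = 65/(-22) = 65*(-1/22) = -65/22 ≈ -2.9545)
f = 53/90 (f = ⅗ + 1/(5*(-32 + (2 - 1*(-12)))) = ⅗ + 1/(5*(-32 + (2 + 12))) = ⅗ + 1/(5*(-32 + 14)) = ⅗ + (⅕)/(-18) = ⅗ + (⅕)*(-1/18) = ⅗ - 1/90 = 53/90 ≈ 0.58889)
f + (-66 - 1*6)*l = 53/90 + (-66 - 1*6)*(-65/22) = 53/90 + (-66 - 6)*(-65/22) = 53/90 - 72*(-65/22) = 53/90 + 2340/11 = 211183/990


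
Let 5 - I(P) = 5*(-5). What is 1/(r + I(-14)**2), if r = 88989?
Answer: 1/89889 ≈ 1.1125e-5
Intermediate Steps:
I(P) = 30 (I(P) = 5 - 5*(-5) = 5 - 1*(-25) = 5 + 25 = 30)
1/(r + I(-14)**2) = 1/(88989 + 30**2) = 1/(88989 + 900) = 1/89889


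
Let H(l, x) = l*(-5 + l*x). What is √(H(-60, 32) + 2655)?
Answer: √118155 ≈ 343.74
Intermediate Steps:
√(H(-60, 32) + 2655) = √(-60*(-5 - 60*32) + 2655) = √(-60*(-5 - 1920) + 2655) = √(-60*(-1925) + 2655) = √(115500 + 2655) = √118155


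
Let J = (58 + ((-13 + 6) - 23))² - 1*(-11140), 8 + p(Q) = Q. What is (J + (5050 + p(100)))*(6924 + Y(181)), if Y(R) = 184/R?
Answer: 21391002248/181 ≈ 1.1818e+8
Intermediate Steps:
p(Q) = -8 + Q
J = 11924 (J = (58 + (-7 - 23))² + 11140 = (58 - 30)² + 11140 = 28² + 11140 = 784 + 11140 = 11924)
(J + (5050 + p(100)))*(6924 + Y(181)) = (11924 + (5050 + (-8 + 100)))*(6924 + 184/181) = (11924 + (5050 + 92))*(6924 + 184*(1/181)) = (11924 + 5142)*(6924 + 184/181) = 17066*(1253428/181) = 21391002248/181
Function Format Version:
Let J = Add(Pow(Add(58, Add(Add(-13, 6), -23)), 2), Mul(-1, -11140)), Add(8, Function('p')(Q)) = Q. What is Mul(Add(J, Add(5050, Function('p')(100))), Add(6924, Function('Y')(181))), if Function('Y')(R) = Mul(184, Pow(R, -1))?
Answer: Rational(21391002248, 181) ≈ 1.1818e+8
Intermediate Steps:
Function('p')(Q) = Add(-8, Q)
J = 11924 (J = Add(Pow(Add(58, Add(-7, -23)), 2), 11140) = Add(Pow(Add(58, -30), 2), 11140) = Add(Pow(28, 2), 11140) = Add(784, 11140) = 11924)
Mul(Add(J, Add(5050, Function('p')(100))), Add(6924, Function('Y')(181))) = Mul(Add(11924, Add(5050, Add(-8, 100))), Add(6924, Mul(184, Pow(181, -1)))) = Mul(Add(11924, Add(5050, 92)), Add(6924, Mul(184, Rational(1, 181)))) = Mul(Add(11924, 5142), Add(6924, Rational(184, 181))) = Mul(17066, Rational(1253428, 181)) = Rational(21391002248, 181)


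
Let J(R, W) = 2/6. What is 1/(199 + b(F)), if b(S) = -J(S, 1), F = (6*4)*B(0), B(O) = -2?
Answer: 3/596 ≈ 0.0050336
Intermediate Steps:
J(R, W) = ⅓ (J(R, W) = 2*(⅙) = ⅓)
F = -48 (F = (6*4)*(-2) = 24*(-2) = -48)
b(S) = -⅓ (b(S) = -1*⅓ = -⅓)
1/(199 + b(F)) = 1/(199 - ⅓) = 1/(596/3) = 3/596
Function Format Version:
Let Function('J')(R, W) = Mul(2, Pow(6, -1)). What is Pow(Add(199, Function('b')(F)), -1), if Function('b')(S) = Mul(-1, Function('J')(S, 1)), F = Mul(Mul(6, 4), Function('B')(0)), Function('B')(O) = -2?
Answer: Rational(3, 596) ≈ 0.0050336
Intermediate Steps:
Function('J')(R, W) = Rational(1, 3) (Function('J')(R, W) = Mul(2, Rational(1, 6)) = Rational(1, 3))
F = -48 (F = Mul(Mul(6, 4), -2) = Mul(24, -2) = -48)
Function('b')(S) = Rational(-1, 3) (Function('b')(S) = Mul(-1, Rational(1, 3)) = Rational(-1, 3))
Pow(Add(199, Function('b')(F)), -1) = Pow(Add(199, Rational(-1, 3)), -1) = Pow(Rational(596, 3), -1) = Rational(3, 596)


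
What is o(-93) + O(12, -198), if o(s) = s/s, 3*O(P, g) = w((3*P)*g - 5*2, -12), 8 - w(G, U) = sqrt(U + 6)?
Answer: 11/3 - I*sqrt(6)/3 ≈ 3.6667 - 0.8165*I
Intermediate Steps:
w(G, U) = 8 - sqrt(6 + U) (w(G, U) = 8 - sqrt(U + 6) = 8 - sqrt(6 + U))
O(P, g) = 8/3 - I*sqrt(6)/3 (O(P, g) = (8 - sqrt(6 - 12))/3 = (8 - sqrt(-6))/3 = (8 - I*sqrt(6))/3 = 8/3 - I*sqrt(6)/3)
o(s) = 1
o(-93) + O(12, -198) = 1 + (8/3 - I*sqrt(6)/3) = 11/3 - I*sqrt(6)/3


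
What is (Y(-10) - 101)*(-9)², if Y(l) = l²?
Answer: -81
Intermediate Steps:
(Y(-10) - 101)*(-9)² = ((-10)² - 101)*(-9)² = (100 - 101)*81 = -1*81 = -81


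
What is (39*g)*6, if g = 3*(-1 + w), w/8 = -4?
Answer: -23166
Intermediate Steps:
w = -32 (w = 8*(-4) = -32)
g = -99 (g = 3*(-1 - 32) = 3*(-33) = -99)
(39*g)*6 = (39*(-99))*6 = -3861*6 = -23166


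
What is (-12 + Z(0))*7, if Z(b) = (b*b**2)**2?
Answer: -84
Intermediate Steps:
Z(b) = b**6 (Z(b) = (b**3)**2 = b**6)
(-12 + Z(0))*7 = (-12 + 0**6)*7 = (-12 + 0)*7 = -12*7 = -84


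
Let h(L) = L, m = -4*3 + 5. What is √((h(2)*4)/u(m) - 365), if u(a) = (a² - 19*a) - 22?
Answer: 3*I*√4055/10 ≈ 19.104*I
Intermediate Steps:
m = -7 (m = -12 + 5 = -7)
u(a) = -22 + a² - 19*a
√((h(2)*4)/u(m) - 365) = √((2*4)/(-22 + (-7)² - 19*(-7)) - 365) = √(8/(-22 + 49 + 133) - 365) = √(8/160 - 365) = √(8*(1/160) - 365) = √(1/20 - 365) = √(-7299/20) = 3*I*√4055/10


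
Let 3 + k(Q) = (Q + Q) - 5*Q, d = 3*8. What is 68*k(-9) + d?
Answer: 1656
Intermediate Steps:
d = 24
k(Q) = -3 - 3*Q (k(Q) = -3 + ((Q + Q) - 5*Q) = -3 + (2*Q - 5*Q) = -3 - 3*Q)
68*k(-9) + d = 68*(-3 - 3*(-9)) + 24 = 68*(-3 + 27) + 24 = 68*24 + 24 = 1632 + 24 = 1656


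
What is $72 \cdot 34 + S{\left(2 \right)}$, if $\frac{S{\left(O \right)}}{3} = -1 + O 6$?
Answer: $2481$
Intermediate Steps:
$S{\left(O \right)} = -3 + 18 O$ ($S{\left(O \right)} = 3 \left(-1 + O 6\right) = 3 \left(-1 + 6 O\right) = -3 + 18 O$)
$72 \cdot 34 + S{\left(2 \right)} = 72 \cdot 34 + \left(-3 + 18 \cdot 2\right) = 2448 + \left(-3 + 36\right) = 2448 + 33 = 2481$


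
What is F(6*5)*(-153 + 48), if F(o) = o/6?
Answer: -525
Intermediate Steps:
F(o) = o/6 (F(o) = o*(1/6) = o/6)
F(6*5)*(-153 + 48) = ((6*5)/6)*(-153 + 48) = ((1/6)*30)*(-105) = 5*(-105) = -525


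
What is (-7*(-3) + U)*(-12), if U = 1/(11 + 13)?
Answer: -505/2 ≈ -252.50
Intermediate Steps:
U = 1/24 ≈ 0.041667
(-7*(-3) + U)*(-12) = (-7*(-3) + 1/24)*(-12) = (21 + 1/24)*(-12) = (505/24)*(-12) = -505/2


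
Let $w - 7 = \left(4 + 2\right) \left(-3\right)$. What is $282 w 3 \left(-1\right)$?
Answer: $9306$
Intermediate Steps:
$w = -11$ ($w = 7 + \left(4 + 2\right) \left(-3\right) = 7 + 6 \left(-3\right) = 7 - 18 = -11$)
$282 w 3 \left(-1\right) = 282 \left(-11\right) 3 \left(-1\right) = 282 \left(\left(-33\right) \left(-1\right)\right) = 282 \cdot 33 = 9306$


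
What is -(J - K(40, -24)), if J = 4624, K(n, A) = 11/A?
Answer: -110987/24 ≈ -4624.5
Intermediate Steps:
-(J - K(40, -24)) = -(4624 - 11/(-24)) = -(4624 - 11*(-1)/24) = -(4624 - 1*(-11/24)) = -(4624 + 11/24) = -1*110987/24 = -110987/24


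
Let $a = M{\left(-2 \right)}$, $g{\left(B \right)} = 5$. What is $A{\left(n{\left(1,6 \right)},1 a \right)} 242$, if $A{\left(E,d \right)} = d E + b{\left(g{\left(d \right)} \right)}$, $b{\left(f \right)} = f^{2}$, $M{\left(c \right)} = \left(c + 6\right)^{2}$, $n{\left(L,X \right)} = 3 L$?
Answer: $17666$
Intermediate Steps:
$M{\left(c \right)} = \left(6 + c\right)^{2}$
$a = 16$ ($a = \left(6 - 2\right)^{2} = 4^{2} = 16$)
$A{\left(E,d \right)} = 25 + E d$ ($A{\left(E,d \right)} = d E + 5^{2} = E d + 25 = 25 + E d$)
$A{\left(n{\left(1,6 \right)},1 a \right)} 242 = \left(25 + 3 \cdot 1 \cdot 1 \cdot 16\right) 242 = \left(25 + 3 \cdot 16\right) 242 = \left(25 + 48\right) 242 = 73 \cdot 242 = 17666$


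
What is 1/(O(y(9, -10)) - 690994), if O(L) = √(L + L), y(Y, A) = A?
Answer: -345497/238736354028 - I*√5/238736354028 ≈ -1.4472e-6 - 9.3663e-12*I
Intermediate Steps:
O(L) = √2*√L (O(L) = √(2*L) = √2*√L)
1/(O(y(9, -10)) - 690994) = 1/(√2*√(-10) - 690994) = 1/(√2*(I*√10) - 690994) = 1/(2*I*√5 - 690994) = 1/(-690994 + 2*I*√5)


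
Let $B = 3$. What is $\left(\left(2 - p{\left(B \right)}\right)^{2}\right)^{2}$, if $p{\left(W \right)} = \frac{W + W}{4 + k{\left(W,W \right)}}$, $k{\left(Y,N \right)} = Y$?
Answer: $\frac{4096}{2401} \approx 1.706$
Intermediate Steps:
$p{\left(W \right)} = \frac{2 W}{4 + W}$ ($p{\left(W \right)} = \frac{W + W}{4 + W} = \frac{2 W}{4 + W}$)
$\left(\left(2 - p{\left(B \right)}\right)^{2}\right)^{2} = \left(\left(2 - 2 \cdot 3 \frac{1}{4 + 3}\right)^{2}\right)^{2} = \left(\left(2 - 2 \cdot 3 \cdot \frac{1}{7}\right)^{2}\right)^{2} = \left(\left(2 - \frac{6}{7}\right)^{2}\right)^{2} = \left(\left(\frac{8}{7}\right)^{2}\right)^{2} = \left(\frac{64}{49}\right)^{2} = \frac{4096}{2401}$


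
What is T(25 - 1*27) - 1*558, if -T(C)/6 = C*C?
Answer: -582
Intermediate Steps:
T(C) = -6*C² (T(C) = -6*C*C = -6*C²)
T(25 - 1*27) - 1*558 = -6*(25 - 1*27)² - 1*558 = -6*(25 - 27)² - 558 = -6*(-2)² - 558 = -6*4 - 558 = -24 - 558 = -582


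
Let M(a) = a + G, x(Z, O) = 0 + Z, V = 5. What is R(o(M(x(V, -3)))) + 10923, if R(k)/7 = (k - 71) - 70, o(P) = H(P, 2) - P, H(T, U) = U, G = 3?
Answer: 9894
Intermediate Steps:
x(Z, O) = Z
M(a) = 3 + a (M(a) = a + 3 = 3 + a)
o(P) = 2 - P
R(k) = -987 + 7*k (R(k) = 7*((k - 71) - 70) = 7*((-71 + k) - 70) = 7*(-141 + k) = -987 + 7*k)
R(o(M(x(V, -3)))) + 10923 = (-987 + 7*(2 - (3 + 5))) + 10923 = (-987 + 7*(2 - 1*8)) + 10923 = (-987 + 7*(2 - 8)) + 10923 = (-987 + 7*(-6)) + 10923 = (-987 - 42) + 10923 = -1029 + 10923 = 9894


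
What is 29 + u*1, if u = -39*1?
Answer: -10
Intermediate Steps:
u = -39
29 + u*1 = 29 - 39*1 = 29 - 39 = -10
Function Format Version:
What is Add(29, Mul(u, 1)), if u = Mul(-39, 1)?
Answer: -10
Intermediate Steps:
u = -39
Add(29, Mul(u, 1)) = Add(29, Mul(-39, 1)) = Add(29, -39) = -10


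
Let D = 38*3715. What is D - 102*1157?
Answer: 23156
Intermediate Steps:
D = 141170
D - 102*1157 = 141170 - 102*1157 = 141170 - 118014 = 23156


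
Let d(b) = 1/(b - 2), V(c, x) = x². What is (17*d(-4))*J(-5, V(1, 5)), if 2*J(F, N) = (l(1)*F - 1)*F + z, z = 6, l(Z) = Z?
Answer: -51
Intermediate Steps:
d(b) = 1/(-2 + b)
J(F, N) = 3 + F*(-1 + F)/2 (J(F, N) = ((1*F - 1)*F + 6)/2 = ((F - 1)*F + 6)/2 = ((-1 + F)*F + 6)/2 = (F*(-1 + F) + 6)/2 = (6 + F*(-1 + F))/2 = 3 + F*(-1 + F)/2)
(17*d(-4))*J(-5, V(1, 5)) = (17/(-2 - 4))*(3 + (½)*(-5)² - ½*(-5)) = (17/(-6))*(3 + (½)*25 + 5/2) = (17*(-⅙))*(3 + 25/2 + 5/2) = -17/6*18 = -51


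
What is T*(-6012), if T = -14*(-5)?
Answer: -420840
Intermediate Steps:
T = 70
T*(-6012) = 70*(-6012) = -420840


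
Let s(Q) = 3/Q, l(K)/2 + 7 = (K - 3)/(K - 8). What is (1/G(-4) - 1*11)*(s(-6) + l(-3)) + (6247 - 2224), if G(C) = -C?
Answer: 366709/88 ≈ 4167.1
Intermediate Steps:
l(K) = -14 + 2*(-3 + K)/(-8 + K) (l(K) = -14 + 2*((K - 3)/(K - 8)) = -14 + 2*((-3 + K)/(-8 + K)) = -14 + 2*(-3 + K)/(-8 + K))
(1/G(-4) - 1*11)*(s(-6) + l(-3)) + (6247 - 2224) = (1/(-1*(-4)) - 1*11)*(3/(-6) + 2*(53 - 6*(-3))/(-8 - 3)) + (6247 - 2224) = (1/4 - 11)*(3*(-⅙) + 2*(53 + 18)/(-11)) + 4023 = (¼ - 11)*(-½ + 2*(-1/11)*71) + 4023 = -43*(-½ - 142/11)/4 + 4023 = -43/4*(-295/22) + 4023 = 12685/88 + 4023 = 366709/88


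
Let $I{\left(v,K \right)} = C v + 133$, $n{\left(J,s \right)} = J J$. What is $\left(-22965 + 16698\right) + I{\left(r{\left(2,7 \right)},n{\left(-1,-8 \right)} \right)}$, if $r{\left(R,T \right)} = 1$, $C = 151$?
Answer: $-5983$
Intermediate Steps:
$n{\left(J,s \right)} = J^{2}$
$I{\left(v,K \right)} = 133 + 151 v$ ($I{\left(v,K \right)} = 151 v + 133 = 133 + 151 v$)
$\left(-22965 + 16698\right) + I{\left(r{\left(2,7 \right)},n{\left(-1,-8 \right)} \right)} = \left(-22965 + 16698\right) + \left(133 + 151 \cdot 1\right) = -6267 + \left(133 + 151\right) = -6267 + 284 = -5983$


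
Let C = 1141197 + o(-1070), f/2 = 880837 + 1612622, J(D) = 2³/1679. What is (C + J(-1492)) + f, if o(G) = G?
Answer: 10287308563/1679 ≈ 6.1270e+6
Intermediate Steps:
J(D) = 8/1679 (J(D) = 8*(1/1679) = 8/1679)
f = 4986918 (f = 2*(880837 + 1612622) = 2*2493459 = 4986918)
C = 1140127 (C = 1141197 - 1070 = 1140127)
(C + J(-1492)) + f = (1140127 + 8/1679) + 4986918 = 1914273241/1679 + 4986918 = 10287308563/1679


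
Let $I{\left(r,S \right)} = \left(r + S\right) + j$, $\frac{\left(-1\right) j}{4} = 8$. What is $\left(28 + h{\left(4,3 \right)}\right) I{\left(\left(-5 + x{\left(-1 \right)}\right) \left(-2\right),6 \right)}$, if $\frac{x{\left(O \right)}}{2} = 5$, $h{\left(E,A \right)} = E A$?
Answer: $-1440$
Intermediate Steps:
$h{\left(E,A \right)} = A E$
$x{\left(O \right)} = 10$ ($x{\left(O \right)} = 2 \cdot 5 = 10$)
$j = -32$ ($j = \left(-4\right) 8 = -32$)
$I{\left(r,S \right)} = -32 + S + r$ ($I{\left(r,S \right)} = \left(r + S\right) - 32 = \left(S + r\right) - 32 = -32 + S + r$)
$\left(28 + h{\left(4,3 \right)}\right) I{\left(\left(-5 + x{\left(-1 \right)}\right) \left(-2\right),6 \right)} = \left(28 + 3 \cdot 4\right) \left(-32 + 6 + \left(-5 + 10\right) \left(-2\right)\right) = \left(28 + 12\right) \left(-32 + 6 + 5 \left(-2\right)\right) = 40 \left(-32 + 6 - 10\right) = 40 \left(-36\right) = -1440$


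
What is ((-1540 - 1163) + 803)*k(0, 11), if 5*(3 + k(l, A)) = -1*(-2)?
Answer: 4940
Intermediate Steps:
k(l, A) = -13/5 (k(l, A) = -3 + (-1*(-2))/5 = -3 + (⅕)*2 = -3 + ⅖ = -13/5)
((-1540 - 1163) + 803)*k(0, 11) = ((-1540 - 1163) + 803)*(-13/5) = (-2703 + 803)*(-13/5) = -1900*(-13/5) = 4940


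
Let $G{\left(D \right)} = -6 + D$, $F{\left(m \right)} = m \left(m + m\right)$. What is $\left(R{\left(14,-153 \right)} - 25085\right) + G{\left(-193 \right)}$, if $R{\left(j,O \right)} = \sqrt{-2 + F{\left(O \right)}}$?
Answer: $-25284 + 4 \sqrt{2926} \approx -25068.0$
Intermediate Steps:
$F{\left(m \right)} = 2 m^{2}$ ($F{\left(m \right)} = m 2 m = 2 m^{2}$)
$R{\left(j,O \right)} = \sqrt{-2 + 2 O^{2}}$
$\left(R{\left(14,-153 \right)} - 25085\right) + G{\left(-193 \right)} = \left(\sqrt{-2 + 2 \left(-153\right)^{2}} - 25085\right) - 199 = \left(\sqrt{-2 + 2 \cdot 23409} - 25085\right) - 199 = \left(\sqrt{-2 + 46818} - 25085\right) - 199 = \left(\sqrt{46816} - 25085\right) - 199 = \left(4 \sqrt{2926} - 25085\right) - 199 = \left(-25085 + 4 \sqrt{2926}\right) - 199 = -25284 + 4 \sqrt{2926}$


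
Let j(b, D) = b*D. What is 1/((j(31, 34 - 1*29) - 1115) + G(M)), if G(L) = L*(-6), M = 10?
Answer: -1/1020 ≈ -0.00098039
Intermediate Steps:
j(b, D) = D*b
G(L) = -6*L
1/((j(31, 34 - 1*29) - 1115) + G(M)) = 1/(((34 - 1*29)*31 - 1115) - 6*10) = 1/(((34 - 29)*31 - 1115) - 60) = 1/((5*31 - 1115) - 60) = 1/((155 - 1115) - 60) = 1/(-960 - 60) = 1/(-1020) = -1/1020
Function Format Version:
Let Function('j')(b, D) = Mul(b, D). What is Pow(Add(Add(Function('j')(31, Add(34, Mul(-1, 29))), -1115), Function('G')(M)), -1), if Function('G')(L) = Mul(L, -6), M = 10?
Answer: Rational(-1, 1020) ≈ -0.00098039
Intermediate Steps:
Function('j')(b, D) = Mul(D, b)
Function('G')(L) = Mul(-6, L)
Pow(Add(Add(Function('j')(31, Add(34, Mul(-1, 29))), -1115), Function('G')(M)), -1) = Pow(Add(Add(Mul(Add(34, Mul(-1, 29)), 31), -1115), Mul(-6, 10)), -1) = Pow(Add(Add(Mul(Add(34, -29), 31), -1115), -60), -1) = Pow(Add(Add(Mul(5, 31), -1115), -60), -1) = Pow(Add(Add(155, -1115), -60), -1) = Pow(Add(-960, -60), -1) = Pow(-1020, -1) = Rational(-1, 1020)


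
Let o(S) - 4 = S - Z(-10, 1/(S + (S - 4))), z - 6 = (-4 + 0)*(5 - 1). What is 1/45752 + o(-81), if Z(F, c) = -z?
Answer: -3980423/45752 ≈ -87.000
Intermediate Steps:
z = -10 (z = 6 + (-4 + 0)*(5 - 1) = 6 - 4*4 = 6 - 16 = -10)
Z(F, c) = 10 (Z(F, c) = -1*(-10) = 10)
o(S) = -6 + S (o(S) = 4 + (S - 1*10) = 4 + (S - 10) = 4 + (-10 + S) = -6 + S)
1/45752 + o(-81) = 1/45752 + (-6 - 81) = 1/45752 - 87 = -3980423/45752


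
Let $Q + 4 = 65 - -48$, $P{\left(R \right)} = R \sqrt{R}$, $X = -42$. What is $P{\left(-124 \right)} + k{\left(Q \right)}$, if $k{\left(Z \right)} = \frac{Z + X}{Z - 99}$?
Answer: $\frac{67}{10} - 248 i \sqrt{31} \approx 6.7 - 1380.8 i$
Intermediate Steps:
$P{\left(R \right)} = R^{\frac{3}{2}}$
$Q = 109$ ($Q = -4 + \left(65 - -48\right) = -4 + \left(65 + 48\right) = -4 + 113 = 109$)
$k{\left(Z \right)} = \frac{-42 + Z}{-99 + Z}$ ($k{\left(Z \right)} = \frac{Z - 42}{Z - 99} = \frac{-42 + Z}{-99 + Z}$)
$P{\left(-124 \right)} + k{\left(Q \right)} = \left(-124\right)^{\frac{3}{2}} + \frac{-42 + 109}{-99 + 109} = - 248 i \sqrt{31} + \frac{1}{10} \cdot 67 = - 248 i \sqrt{31} + \frac{67}{10} = \frac{67}{10} - 248 i \sqrt{31}$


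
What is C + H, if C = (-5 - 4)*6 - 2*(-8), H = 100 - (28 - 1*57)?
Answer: 91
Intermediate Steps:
H = 129 (H = 100 - (28 - 57) = 100 - 1*(-29) = 100 + 29 = 129)
C = -38 (C = -9*6 + 16 = -54 + 16 = -38)
C + H = -38 + 129 = 91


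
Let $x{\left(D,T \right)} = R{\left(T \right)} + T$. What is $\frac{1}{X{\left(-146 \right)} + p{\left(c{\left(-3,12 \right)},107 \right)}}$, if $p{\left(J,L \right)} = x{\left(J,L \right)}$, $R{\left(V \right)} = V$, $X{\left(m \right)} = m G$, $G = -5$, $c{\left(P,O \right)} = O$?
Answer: $\frac{1}{944} \approx 0.0010593$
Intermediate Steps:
$X{\left(m \right)} = - 5 m$ ($X{\left(m \right)} = m \left(-5\right) = - 5 m$)
$x{\left(D,T \right)} = 2 T$ ($x{\left(D,T \right)} = T + T = 2 T$)
$p{\left(J,L \right)} = 2 L$
$\frac{1}{X{\left(-146 \right)} + p{\left(c{\left(-3,12 \right)},107 \right)}} = \frac{1}{\left(-5\right) \left(-146\right) + 2 \cdot 107} = \frac{1}{730 + 214} = \frac{1}{944}$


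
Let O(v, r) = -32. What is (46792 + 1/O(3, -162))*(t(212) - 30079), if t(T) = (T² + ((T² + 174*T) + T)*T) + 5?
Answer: 13033021708957/16 ≈ 8.1456e+11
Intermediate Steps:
t(T) = 5 + T² + T*(T² + 175*T) (t(T) = (T² + (T² + 175*T)*T) + 5 = (T² + T*(T² + 175*T)) + 5 = 5 + T² + T*(T² + 175*T))
(46792 + 1/O(3, -162))*(t(212) - 30079) = (46792 + 1/(-32))*((5 + 212³ + 176*212²) - 30079) = (46792 - 1/32)*((5 + 9528128 + 176*44944) - 30079) = 1497343*((5 + 9528128 + 7910144) - 30079)/32 = 1497343*(17438277 - 30079)/32 = (1497343/32)*17408198 = 13033021708957/16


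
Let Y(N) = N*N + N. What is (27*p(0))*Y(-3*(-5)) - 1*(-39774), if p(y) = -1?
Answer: 33294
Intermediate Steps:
Y(N) = N + N**2 (Y(N) = N**2 + N = N + N**2)
(27*p(0))*Y(-3*(-5)) - 1*(-39774) = (27*(-1))*((-3*(-5))*(1 - 3*(-5))) - 1*(-39774) = -405*(1 + 15) + 39774 = -405*16 + 39774 = -27*240 + 39774 = -6480 + 39774 = 33294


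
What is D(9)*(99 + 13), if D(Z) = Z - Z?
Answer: 0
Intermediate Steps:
D(Z) = 0
D(9)*(99 + 13) = 0*(99 + 13) = 0*112 = 0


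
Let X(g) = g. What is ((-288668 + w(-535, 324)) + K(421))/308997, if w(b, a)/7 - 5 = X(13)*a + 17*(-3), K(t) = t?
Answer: -259085/308997 ≈ -0.83847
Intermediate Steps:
w(b, a) = -322 + 91*a (w(b, a) = 35 + 7*(13*a + 17*(-3)) = 35 + 7*(13*a - 51) = 35 + 7*(-51 + 13*a) = 35 + (-357 + 91*a) = -322 + 91*a)
((-288668 + w(-535, 324)) + K(421))/308997 = ((-288668 + (-322 + 91*324)) + 421)/308997 = ((-288668 + (-322 + 29484)) + 421)*(1/308997) = ((-288668 + 29162) + 421)*(1/308997) = (-259506 + 421)*(1/308997) = -259085*1/308997 = -259085/308997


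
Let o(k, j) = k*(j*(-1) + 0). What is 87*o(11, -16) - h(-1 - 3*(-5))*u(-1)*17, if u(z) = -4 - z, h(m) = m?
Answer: 16026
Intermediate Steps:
o(k, j) = -j*k (o(k, j) = k*(-j + 0) = k*(-j) = -j*k)
87*o(11, -16) - h(-1 - 3*(-5))*u(-1)*17 = 87*(-1*(-16)*11) - (-1 - 3*(-5))*(-4 - 1*(-1))*17 = 87*176 - (-1 + 15)*(-4 + 1)*17 = 15312 - 14*(-3)*17 = 15312 - (-42)*17 = 15312 - 1*(-714) = 15312 + 714 = 16026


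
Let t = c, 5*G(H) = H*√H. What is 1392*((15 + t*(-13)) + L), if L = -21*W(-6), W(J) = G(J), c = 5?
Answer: -69600 + 175392*I*√6/5 ≈ -69600.0 + 85924.0*I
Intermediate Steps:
G(H) = H^(3/2)/5 (G(H) = (H*√H)/5 = H^(3/2)/5)
t = 5
W(J) = J^(3/2)/5
L = 126*I*√6/5 (L = -21*(-6)^(3/2)/5 = -21*(-6*I*√6)/5 = -(-126)*I*√6/5 = 126*I*√6/5 ≈ 61.727*I)
1392*((15 + t*(-13)) + L) = 1392*((15 + 5*(-13)) + 126*I*√6/5) = 1392*((15 - 65) + 126*I*√6/5) = 1392*(-50 + 126*I*√6/5) = -69600 + 175392*I*√6/5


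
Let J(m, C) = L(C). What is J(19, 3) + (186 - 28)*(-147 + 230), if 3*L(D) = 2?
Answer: 39344/3 ≈ 13115.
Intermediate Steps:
L(D) = ⅔ (L(D) = (⅓)*2 = ⅔)
J(m, C) = ⅔
J(19, 3) + (186 - 28)*(-147 + 230) = ⅔ + (186 - 28)*(-147 + 230) = ⅔ + 158*83 = ⅔ + 13114 = 39344/3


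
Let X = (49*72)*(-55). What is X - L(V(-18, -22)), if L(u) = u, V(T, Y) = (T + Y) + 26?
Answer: -194026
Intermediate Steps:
V(T, Y) = 26 + T + Y
X = -194040 (X = 3528*(-55) = -194040)
X - L(V(-18, -22)) = -194040 - (26 - 18 - 22) = -194040 - 1*(-14) = -194040 + 14 = -194026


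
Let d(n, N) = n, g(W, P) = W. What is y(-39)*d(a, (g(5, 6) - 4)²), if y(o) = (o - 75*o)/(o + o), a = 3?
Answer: -111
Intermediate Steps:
y(o) = -37 (y(o) = (-74*o)/((2*o)) = (-74*o)*(1/(2*o)) = -37)
y(-39)*d(a, (g(5, 6) - 4)²) = -37*3 = -111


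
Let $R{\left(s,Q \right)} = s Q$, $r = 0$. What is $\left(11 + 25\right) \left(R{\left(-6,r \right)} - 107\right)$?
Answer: $-3852$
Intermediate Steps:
$R{\left(s,Q \right)} = Q s$
$\left(11 + 25\right) \left(R{\left(-6,r \right)} - 107\right) = \left(11 + 25\right) \left(0 \left(-6\right) - 107\right) = 36 \left(0 - 107\right) = 36 \left(-107\right) = -3852$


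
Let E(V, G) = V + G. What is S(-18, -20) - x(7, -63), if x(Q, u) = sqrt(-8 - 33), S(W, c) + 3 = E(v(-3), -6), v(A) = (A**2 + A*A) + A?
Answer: 6 - I*sqrt(41) ≈ 6.0 - 6.4031*I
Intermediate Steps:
v(A) = A + 2*A**2 (v(A) = (A**2 + A**2) + A = 2*A**2 + A = A + 2*A**2)
E(V, G) = G + V
S(W, c) = 6 (S(W, c) = -3 + (-6 - 3*(1 + 2*(-3))) = -3 + (-6 - 3*(1 - 6)) = -3 + (-6 - 3*(-5)) = -3 + (-6 + 15) = -3 + 9 = 6)
x(Q, u) = I*sqrt(41) (x(Q, u) = sqrt(-41) = I*sqrt(41))
S(-18, -20) - x(7, -63) = 6 - I*sqrt(41)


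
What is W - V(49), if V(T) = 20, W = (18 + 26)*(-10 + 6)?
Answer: -196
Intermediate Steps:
W = -176 (W = 44*(-4) = -176)
W - V(49) = -176 - 1*20 = -176 - 20 = -196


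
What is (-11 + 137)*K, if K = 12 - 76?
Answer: -8064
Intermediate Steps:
K = -64
(-11 + 137)*K = (-11 + 137)*(-64) = 126*(-64) = -8064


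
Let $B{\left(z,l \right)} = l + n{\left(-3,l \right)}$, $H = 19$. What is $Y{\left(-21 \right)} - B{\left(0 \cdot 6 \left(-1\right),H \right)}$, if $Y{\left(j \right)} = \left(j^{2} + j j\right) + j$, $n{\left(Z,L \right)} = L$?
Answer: $823$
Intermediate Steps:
$B{\left(z,l \right)} = 2 l$ ($B{\left(z,l \right)} = l + l = 2 l$)
$Y{\left(j \right)} = j + 2 j^{2}$ ($Y{\left(j \right)} = \left(j^{2} + j^{2}\right) + j = 2 j^{2} + j = j + 2 j^{2}$)
$Y{\left(-21 \right)} - B{\left(0 \cdot 6 \left(-1\right),H \right)} = - 21 \left(1 + 2 \left(-21\right)\right) - 2 \cdot 19 = - 21 \left(1 - 42\right) - 38 = \left(-21\right) \left(-41\right) - 38 = 861 - 38 = 823$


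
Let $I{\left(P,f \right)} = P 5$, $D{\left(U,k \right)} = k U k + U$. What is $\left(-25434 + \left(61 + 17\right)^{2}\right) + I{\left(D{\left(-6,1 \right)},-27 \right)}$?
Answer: $-19410$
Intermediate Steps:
$D{\left(U,k \right)} = U + U k^{2}$ ($D{\left(U,k \right)} = U k k + U = U k^{2} + U = U + U k^{2}$)
$I{\left(P,f \right)} = 5 P$
$\left(-25434 + \left(61 + 17\right)^{2}\right) + I{\left(D{\left(-6,1 \right)},-27 \right)} = \left(-25434 + \left(61 + 17\right)^{2}\right) + 5 \left(- 6 \left(1 + 1^{2}\right)\right) = \left(-25434 + 78^{2}\right) + 5 \left(- 6 \left(1 + 1\right)\right) = \left(-25434 + 6084\right) + 5 \left(\left(-6\right) 2\right) = -19350 + 5 \left(-12\right) = -19350 - 60 = -19410$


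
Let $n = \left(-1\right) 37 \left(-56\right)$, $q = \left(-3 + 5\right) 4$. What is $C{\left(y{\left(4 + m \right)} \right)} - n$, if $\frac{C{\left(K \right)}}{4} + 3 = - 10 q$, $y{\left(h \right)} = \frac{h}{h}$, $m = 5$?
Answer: $-2404$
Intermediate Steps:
$q = 8$ ($q = 2 \cdot 4 = 8$)
$y{\left(h \right)} = 1$
$C{\left(K \right)} = -332$ ($C{\left(K \right)} = -12 + 4 \left(\left(-10\right) 8\right) = -12 + 4 \left(-80\right) = -12 - 320 = -332$)
$n = 2072$ ($n = \left(-37\right) \left(-56\right) = 2072$)
$C{\left(y{\left(4 + m \right)} \right)} - n = -332 - 2072 = -2404$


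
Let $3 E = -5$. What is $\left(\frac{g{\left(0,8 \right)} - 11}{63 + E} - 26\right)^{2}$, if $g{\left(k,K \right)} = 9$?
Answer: $\frac{5736025}{8464} \approx 677.7$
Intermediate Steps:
$E = - \frac{5}{3}$ ($E = \frac{1}{3} \left(-5\right) = - \frac{5}{3} \approx -1.6667$)
$\left(\frac{g{\left(0,8 \right)} - 11}{63 + E} - 26\right)^{2} = \left(\frac{9 - 11}{63 - \frac{5}{3}} - 26\right)^{2} = \left(- \frac{2}{\frac{184}{3}} - 26\right)^{2} = \left(\left(-2\right) \frac{3}{184} - 26\right)^{2} = \left(- \frac{3}{92} - 26\right)^{2} = \left(- \frac{2395}{92}\right)^{2} = \frac{5736025}{8464}$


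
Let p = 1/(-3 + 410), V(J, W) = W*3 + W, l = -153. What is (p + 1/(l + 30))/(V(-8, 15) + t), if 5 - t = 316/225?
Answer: -21300/238774283 ≈ -8.9206e-5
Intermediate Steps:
V(J, W) = 4*W (V(J, W) = 3*W + W = 4*W)
p = 1/407 ≈ 0.0024570
t = 809/225 (t = 5 - 316/225 = 809/225 ≈ 3.5956)
(p + 1/(l + 30))/(V(-8, 15) + t) = (1/407 + 1/(-153 + 30))/(4*15 + 809/225) = (1/407 + 1/(-123))/(60 + 809/225) = (1/407 - 1/123)/(14309/225) = -284/50061*225/14309 = -21300/238774283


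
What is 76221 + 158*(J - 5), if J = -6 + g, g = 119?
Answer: 93285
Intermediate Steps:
J = 113 (J = -6 + 119 = 113)
76221 + 158*(J - 5) = 76221 + 158*(113 - 5) = 76221 + 158*108 = 76221 + 17064 = 93285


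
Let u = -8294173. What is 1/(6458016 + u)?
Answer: -1/1836157 ≈ -5.4462e-7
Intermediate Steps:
1/(6458016 + u) = 1/(6458016 - 8294173) = 1/(-1836157) = -1/1836157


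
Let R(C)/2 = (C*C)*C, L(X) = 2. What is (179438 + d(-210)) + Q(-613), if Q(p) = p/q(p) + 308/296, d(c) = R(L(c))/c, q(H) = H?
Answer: 1394248523/7770 ≈ 1.7944e+5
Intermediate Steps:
R(C) = 2*C**3 (R(C) = 2*((C*C)*C) = 2*(C**2*C) = 2*C**3)
d(c) = 16/c (d(c) = (2*2**3)/c = (2*8)/c = 16/c)
Q(p) = 151/74 (Q(p) = p/p + 308/296 = 1 + 308*(1/296) = 1 + 77/74 = 151/74)
(179438 + d(-210)) + Q(-613) = (179438 + 16/(-210)) + 151/74 = (179438 + 16*(-1/210)) + 151/74 = (179438 - 8/105) + 151/74 = 18840982/105 + 151/74 = 1394248523/7770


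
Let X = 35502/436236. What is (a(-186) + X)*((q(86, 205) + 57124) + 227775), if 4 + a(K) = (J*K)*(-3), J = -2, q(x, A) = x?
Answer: -23204847482955/72706 ≈ -3.1916e+8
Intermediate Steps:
X = 5917/72706 (X = 35502*(1/436236) = 5917/72706 ≈ 0.081383)
a(K) = -4 + 6*K (a(K) = -4 - 2*K*(-3) = -4 + 6*K)
(a(-186) + X)*((q(86, 205) + 57124) + 227775) = ((-4 + 6*(-186)) + 5917/72706)*((86 + 57124) + 227775) = ((-4 - 1116) + 5917/72706)*(57210 + 227775) = (-1120 + 5917/72706)*284985 = -81424803/72706*284985 = -23204847482955/72706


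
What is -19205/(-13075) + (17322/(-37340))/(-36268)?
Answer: 104034169699/70827124376 ≈ 1.4688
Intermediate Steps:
-19205/(-13075) + (17322/(-37340))/(-36268) = -19205*(-1/13075) + (17322*(-1/37340))*(-1/36268) = 3841/2615 - 8661/18670*(-1/36268) = 3841/2615 + 8661/677123560 = 104034169699/70827124376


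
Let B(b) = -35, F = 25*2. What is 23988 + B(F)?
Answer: 23953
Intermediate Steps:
F = 50
23988 + B(F) = 23988 - 35 = 23953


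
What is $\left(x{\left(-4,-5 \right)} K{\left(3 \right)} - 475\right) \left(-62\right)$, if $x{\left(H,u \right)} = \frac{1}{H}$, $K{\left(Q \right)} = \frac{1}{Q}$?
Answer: $\frac{176731}{6} \approx 29455.0$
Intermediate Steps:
$\left(x{\left(-4,-5 \right)} K{\left(3 \right)} - 475\right) \left(-62\right) = \left(\frac{1}{\left(-4\right) 3} - 475\right) \left(-62\right) = \left(\left(- \frac{1}{4}\right) \frac{1}{3} - 475\right) \left(-62\right) = \left(- \frac{1}{12} - 475\right) \left(-62\right) = \left(- \frac{5701}{12}\right) \left(-62\right) = \frac{176731}{6}$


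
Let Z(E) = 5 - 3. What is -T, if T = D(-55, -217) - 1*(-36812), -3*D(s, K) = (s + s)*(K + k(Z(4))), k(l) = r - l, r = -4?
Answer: -85906/3 ≈ -28635.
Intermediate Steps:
Z(E) = 2
k(l) = -4 - l
D(s, K) = -2*s*(-6 + K)/3 (D(s, K) = -(s + s)*(K + (-4 - 1*2))/3 = -2*s*(K + (-4 - 2))/3 = -2*s*(K - 6)/3 = -2*s*(-6 + K)/3)
T = 85906/3 (T = (⅔)*(-55)*(6 - 1*(-217)) - 1*(-36812) = (⅔)*(-55)*(6 + 217) + 36812 = (⅔)*(-55)*223 + 36812 = -24530/3 + 36812 = 85906/3 ≈ 28635.)
-T = -1*85906/3 = -85906/3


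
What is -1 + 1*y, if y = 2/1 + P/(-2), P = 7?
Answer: -5/2 ≈ -2.5000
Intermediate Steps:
y = -3/2 (y = 2/1 + 7/(-2) = 2*1 + 7*(-½) = 2 - 7/2 = -3/2 ≈ -1.5000)
-1 + 1*y = -1 + 1*(-3/2) = -1 - 3/2 = -5/2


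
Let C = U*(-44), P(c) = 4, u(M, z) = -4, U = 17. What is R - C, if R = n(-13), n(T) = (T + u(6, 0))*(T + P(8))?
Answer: 901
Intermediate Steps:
C = -748 (C = 17*(-44) = -748)
n(T) = (-4 + T)*(4 + T) (n(T) = (T - 4)*(T + 4) = (-4 + T)*(4 + T))
R = 153 (R = -16 + (-13)² = -16 + 169 = 153)
R - C = 153 - 1*(-748) = 153 + 748 = 901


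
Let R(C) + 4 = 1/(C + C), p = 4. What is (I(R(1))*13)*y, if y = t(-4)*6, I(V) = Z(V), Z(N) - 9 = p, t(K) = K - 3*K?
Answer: 8112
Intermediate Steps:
t(K) = -2*K
Z(N) = 13 (Z(N) = 9 + 4 = 13)
R(C) = -4 + 1/(2*C) (R(C) = -4 + 1/(C + C) = -4 + 1/(2*C))
I(V) = 13
y = 48 (y = -2*(-4)*6 = 8*6 = 48)
(I(R(1))*13)*y = (13*13)*48 = 169*48 = 8112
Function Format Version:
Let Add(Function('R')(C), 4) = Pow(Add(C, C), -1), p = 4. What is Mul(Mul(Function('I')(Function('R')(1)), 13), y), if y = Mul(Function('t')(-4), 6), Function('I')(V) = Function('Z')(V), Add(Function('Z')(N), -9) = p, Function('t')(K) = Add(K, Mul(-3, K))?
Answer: 8112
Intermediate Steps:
Function('t')(K) = Mul(-2, K)
Function('Z')(N) = 13 (Function('Z')(N) = Add(9, 4) = 13)
Function('R')(C) = Add(-4, Mul(Rational(1, 2), Pow(C, -1))) (Function('R')(C) = Add(-4, Pow(Add(C, C), -1)) = Add(-4, Pow(Mul(2, C), -1)) = Add(-4, Mul(Rational(1, 2), Pow(C, -1))))
Function('I')(V) = 13
y = 48 (y = Mul(Mul(-2, -4), 6) = Mul(8, 6) = 48)
Mul(Mul(Function('I')(Function('R')(1)), 13), y) = Mul(Mul(13, 13), 48) = Mul(169, 48) = 8112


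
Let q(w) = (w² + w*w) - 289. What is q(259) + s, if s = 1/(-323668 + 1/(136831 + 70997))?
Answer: 9005271651910091/67267273103 ≈ 1.3387e+5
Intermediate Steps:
s = -207828/67267273103 (s = 1/(-323668 + 1/207828) = 1/(-67267273103/207828) = -207828/67267273103 ≈ -3.0896e-6)
q(w) = -289 + 2*w² (q(w) = (w² + w²) - 289 = 2*w² - 289 = -289 + 2*w²)
q(259) + s = (-289 + 2*259²) - 207828/67267273103 = (-289 + 2*67081) - 207828/67267273103 = (-289 + 134162) - 207828/67267273103 = 133873 - 207828/67267273103 = 9005271651910091/67267273103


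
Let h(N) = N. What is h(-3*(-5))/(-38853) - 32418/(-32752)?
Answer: 209840879/212085576 ≈ 0.98942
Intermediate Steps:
h(-3*(-5))/(-38853) - 32418/(-32752) = -3*(-5)/(-38853) - 32418/(-32752) = 15*(-1/38853) - 32418*(-1/32752) = -5/12951 + 16209/16376 = 209840879/212085576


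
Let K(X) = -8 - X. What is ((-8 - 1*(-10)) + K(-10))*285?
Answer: 1140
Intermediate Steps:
((-8 - 1*(-10)) + K(-10))*285 = ((-8 - 1*(-10)) + (-8 - 1*(-10)))*285 = ((-8 + 10) + (-8 + 10))*285 = (2 + 2)*285 = 4*285 = 1140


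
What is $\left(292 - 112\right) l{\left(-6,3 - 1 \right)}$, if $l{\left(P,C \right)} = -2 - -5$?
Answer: $540$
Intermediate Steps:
$l{\left(P,C \right)} = 3$ ($l{\left(P,C \right)} = -2 + 5 = 3$)
$\left(292 - 112\right) l{\left(-6,3 - 1 \right)} = \left(292 - 112\right) 3 = 180 \cdot 3 = 540$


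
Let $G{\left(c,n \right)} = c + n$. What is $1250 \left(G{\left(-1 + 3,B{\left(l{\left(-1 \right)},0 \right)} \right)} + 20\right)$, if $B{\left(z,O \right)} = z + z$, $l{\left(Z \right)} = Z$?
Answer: $25000$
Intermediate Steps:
$B{\left(z,O \right)} = 2 z$
$1250 \left(G{\left(-1 + 3,B{\left(l{\left(-1 \right)},0 \right)} \right)} + 20\right) = 1250 \left(\left(\left(-1 + 3\right) + 2 \left(-1\right)\right) + 20\right) = 1250 \left(\left(2 - 2\right) + 20\right) = 1250 \left(0 + 20\right) = 1250 \cdot 20 = 25000$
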